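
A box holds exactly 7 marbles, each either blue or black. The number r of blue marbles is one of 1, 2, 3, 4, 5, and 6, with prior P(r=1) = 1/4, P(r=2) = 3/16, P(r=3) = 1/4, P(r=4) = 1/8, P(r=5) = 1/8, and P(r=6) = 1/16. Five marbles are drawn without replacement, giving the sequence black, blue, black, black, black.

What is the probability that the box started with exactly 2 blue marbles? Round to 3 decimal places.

0.294

The likelihood of the observed sequence under each hypothesis: P(data | r = 1) = (6/7)(1/6)(5/5)(4/4)(3/3) = 1/7; P(data | r = 2) = (5/7)(2/6)(4/5)(3/4)(2/3) = 2/21; P(data | r = 3) = (4/7)(3/6)(3/5)(2/4)(1/3) = 1/35; P(data | r = 4) = (3/7)(4/6)(2/5)(1/4)(0/3) = 0; P(data | r = 5) = (2/7)(5/6)(1/5)(0/4) = 0; P(data | r = 6) = (1/7)(6/6)(0/5) = 0.
Multiplying each by its prior: 1/4 · 1/7 = 1/28, 3/16 · 2/21 = 1/56, 1/4 · 1/35 = 1/140, 1/8 · 0 = 0, 1/8 · 0 = 0, 1/16 · 0 = 0; summing to 17/280.
So P(r = 2 | data) = (1/56) / (17/280) = 5/17.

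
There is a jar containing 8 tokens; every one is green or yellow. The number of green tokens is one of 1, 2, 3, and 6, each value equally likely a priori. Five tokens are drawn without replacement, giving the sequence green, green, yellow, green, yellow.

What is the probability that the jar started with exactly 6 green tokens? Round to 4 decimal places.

0.6667

For each hypothesis, P(data | H) works out to: P(data | r = 1) = (1/8)(0/7) = 0; P(data | r = 2) = (2/8)(1/7)(6/6)(0/5) = 0; P(data | r = 3) = (3/8)(2/7)(5/6)(1/5)(4/4) = 1/56; P(data | r = 6) = (6/8)(5/7)(2/6)(4/5)(1/4) = 1/28.
Multiplying each by its prior: 1/4 · 0 = 0, 1/4 · 0 = 0, 1/4 · 1/56 = 1/224, 1/4 · 1/28 = 1/112; these sum to 3/224.
So P(r = 6 | data) = (1/112) / (3/224) = 2/3.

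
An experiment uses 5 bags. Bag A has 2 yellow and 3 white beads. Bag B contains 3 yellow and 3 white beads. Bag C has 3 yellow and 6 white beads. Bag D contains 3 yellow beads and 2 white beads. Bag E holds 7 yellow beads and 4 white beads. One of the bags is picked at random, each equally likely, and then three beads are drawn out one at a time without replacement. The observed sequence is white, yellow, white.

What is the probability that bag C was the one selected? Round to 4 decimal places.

0.2503

The likelihood of the observed sequence under each hypothesis: P(data | bag A) = (3/5)(2/4)(2/3) = 0.2; P(data | bag B) = (3/6)(3/5)(2/4) = 0.15; P(data | bag C) = (6/9)(3/8)(5/7) = 0.17857; P(data | bag D) = (2/5)(3/4)(1/3) = 0.1; P(data | bag E) = (4/11)(7/10)(3/9) = 0.084848.
Weighting by the prior gives 1/5 · 0.2 = 0.04, 1/5 · 0.15 = 0.03, 1/5 · 0.17857 = 0.035714, 1/5 · 0.1 = 0.02, 1/5 · 0.084848 = 0.01697; with total 0.14268.
So P(bag C | data) = (0.035714) / (0.14268) = 0.2503.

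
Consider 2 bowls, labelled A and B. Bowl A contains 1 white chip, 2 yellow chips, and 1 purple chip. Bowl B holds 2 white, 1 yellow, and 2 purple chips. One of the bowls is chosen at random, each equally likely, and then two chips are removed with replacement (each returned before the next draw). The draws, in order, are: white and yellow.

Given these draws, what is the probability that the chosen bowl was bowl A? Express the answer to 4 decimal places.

Under each hypothesis, the probability of the observed sequence is: P(data | bowl A) = (1/4)(2/4) = 1/8; P(data | bowl B) = (2/5)(1/5) = 2/25.
The prior-weighted likelihoods are 1/2 · 1/8 = 1/16, 1/2 · 2/25 = 1/25; summing to 41/400.
Hence P(bowl A | data) = (1/16) / (41/400) = 25/41.

0.6098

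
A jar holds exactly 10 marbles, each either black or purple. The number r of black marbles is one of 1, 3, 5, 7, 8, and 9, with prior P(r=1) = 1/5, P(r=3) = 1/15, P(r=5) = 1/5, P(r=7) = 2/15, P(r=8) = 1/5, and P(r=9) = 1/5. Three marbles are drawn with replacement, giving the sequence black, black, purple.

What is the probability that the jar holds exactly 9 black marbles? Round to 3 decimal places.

0.175

Under each hypothesis, the probability of the observed sequence is: P(data | r = 1) = (1/10)(1/10)(9/10) = 0.009; P(data | r = 3) = (3/10)(3/10)(7/10) = 0.063; P(data | r = 5) = (5/10)(5/10)(5/10) = 0.125; P(data | r = 7) = (7/10)(7/10)(3/10) = 0.147; P(data | r = 8) = (8/10)(8/10)(2/10) = 0.128; P(data | r = 9) = (9/10)(9/10)(1/10) = 0.081.
Multiplying each by its prior: 1/5 · 0.009 = 0.0018, 1/15 · 0.063 = 0.0042, 1/5 · 0.125 = 0.025, 2/15 · 0.147 = 0.0196, 1/5 · 0.128 = 0.0256, 1/5 · 0.081 = 0.0162; these sum to 0.0924.
Hence P(r = 9 | data) = (0.0162) / (0.0924) = 0.17532.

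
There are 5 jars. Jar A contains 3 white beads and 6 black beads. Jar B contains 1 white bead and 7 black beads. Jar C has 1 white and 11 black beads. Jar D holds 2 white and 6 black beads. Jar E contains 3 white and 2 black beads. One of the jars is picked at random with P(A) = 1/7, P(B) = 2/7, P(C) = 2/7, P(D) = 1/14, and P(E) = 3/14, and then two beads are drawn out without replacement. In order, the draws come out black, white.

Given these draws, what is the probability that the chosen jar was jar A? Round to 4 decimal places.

0.2043

The likelihood of the observed sequence under each hypothesis: P(data | jar A) = (6/9)(3/8) = 0.25; P(data | jar B) = (7/8)(1/7) = 0.125; P(data | jar C) = (11/12)(1/11) = 0.083333; P(data | jar D) = (6/8)(2/7) = 0.21429; P(data | jar E) = (2/5)(3/4) = 0.3.
Weighting by the prior gives 1/7 · 0.25 = 0.035714, 2/7 · 0.125 = 0.035714, 2/7 · 0.083333 = 0.02381, 1/14 · 0.21429 = 0.015306, 3/14 · 0.3 = 0.064286; these sum to 0.17483.
So P(jar A | data) = (0.035714) / (0.17483) = 0.20428.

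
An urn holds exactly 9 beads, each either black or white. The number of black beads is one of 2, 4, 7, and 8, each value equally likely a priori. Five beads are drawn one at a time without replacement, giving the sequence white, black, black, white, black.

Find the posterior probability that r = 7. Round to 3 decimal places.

For each hypothesis, P(data | H) works out to: P(data | r = 2) = (7/9)(2/8)(1/7)(6/6)(0/5) = 0; P(data | r = 4) = (5/9)(4/8)(3/7)(4/6)(2/5) = 2/63; P(data | r = 7) = (2/9)(7/8)(6/7)(1/6)(5/5) = 1/36; P(data | r = 8) = (1/9)(8/8)(7/7)(0/6) = 0.
The prior-weighted likelihoods are 1/4 · 0 = 0, 1/4 · 2/63 = 1/126, 1/4 · 1/36 = 1/144, 1/4 · 0 = 0; with total 5/336.
So P(r = 7 | data) = (1/144) / (5/336) = 7/15.

0.467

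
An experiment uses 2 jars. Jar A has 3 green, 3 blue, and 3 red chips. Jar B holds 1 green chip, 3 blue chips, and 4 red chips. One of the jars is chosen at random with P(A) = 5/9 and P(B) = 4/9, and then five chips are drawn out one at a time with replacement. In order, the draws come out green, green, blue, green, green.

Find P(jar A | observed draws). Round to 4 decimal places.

0.9825

For each hypothesis, P(data | H) works out to: P(data | jar A) = (3/9)(3/9)(3/9)(3/9)(3/9) = 0.0041152; P(data | jar B) = (1/8)(1/8)(3/8)(1/8)(1/8) = 9.1553e-05.
Multiplying each by its prior: 5/9 · 0.0041152 = 0.0022862, 4/9 · 9.1553e-05 = 4.069e-05; summing to 0.0023269.
Therefore the posterior P(jar A | data) = (0.0022862) / (0.0023269) = 0.98251.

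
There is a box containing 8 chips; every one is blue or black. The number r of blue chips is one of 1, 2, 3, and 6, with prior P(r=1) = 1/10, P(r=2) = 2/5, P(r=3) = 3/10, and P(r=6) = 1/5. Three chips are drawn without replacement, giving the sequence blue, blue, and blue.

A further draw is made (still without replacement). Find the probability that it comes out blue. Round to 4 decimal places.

Compute the likelihood of the observed sequence for each case: P(data | r = 1) = (1/8)(0/7) = 0; P(data | r = 2) = (2/8)(1/7)(0/6) = 0; P(data | r = 3) = (3/8)(2/7)(1/6) = 1/56; P(data | r = 6) = (6/8)(5/7)(4/6) = 5/14.
Weighting by the prior gives 1/10 · 0 = 0, 2/5 · 0 = 0, 3/10 · 1/56 = 3/560, 1/5 · 5/14 = 1/14; summing to 43/560.
Normalising, the posterior is P(r = 1 | data) = 0, P(r = 2 | data) = 0, P(r = 3 | data) = 3/43, P(r = 6 | data) = 40/43.
The predictive probability is P(blue next | data) = (0)(3/43) + (3/5)(40/43) = 24/43.

0.5581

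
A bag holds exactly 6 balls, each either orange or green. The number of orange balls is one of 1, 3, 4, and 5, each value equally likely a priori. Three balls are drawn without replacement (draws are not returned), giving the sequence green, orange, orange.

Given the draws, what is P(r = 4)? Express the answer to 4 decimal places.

0.3871

Under each hypothesis, the probability of the observed sequence is: P(data | r = 1) = (5/6)(1/5)(0/4) = 0; P(data | r = 3) = (3/6)(3/5)(2/4) = 3/20; P(data | r = 4) = (2/6)(4/5)(3/4) = 1/5; P(data | r = 5) = (1/6)(5/5)(4/4) = 1/6.
Multiplying each by its prior: 1/4 · 0 = 0, 1/4 · 3/20 = 3/80, 1/4 · 1/5 = 1/20, 1/4 · 1/6 = 1/24; with total 31/240.
By Bayes' rule, P(r = 4 | data) = (1/20) / (31/240) = 12/31.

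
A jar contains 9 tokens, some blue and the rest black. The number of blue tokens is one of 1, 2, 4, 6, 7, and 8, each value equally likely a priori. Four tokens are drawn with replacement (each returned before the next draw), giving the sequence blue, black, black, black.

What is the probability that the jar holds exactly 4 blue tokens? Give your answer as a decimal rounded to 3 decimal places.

0.260

Compute the likelihood of the observed sequence for each case: P(data | r = 1) = (1/9)(8/9)(8/9)(8/9) = 0.078037; P(data | r = 2) = (2/9)(7/9)(7/9)(7/9) = 0.10456; P(data | r = 4) = (4/9)(5/9)(5/9)(5/9) = 0.076208; P(data | r = 6) = (6/9)(3/9)(3/9)(3/9) = 0.024691; P(data | r = 7) = (7/9)(2/9)(2/9)(2/9) = 0.0085353; P(data | r = 8) = (8/9)(1/9)(1/9)(1/9) = 0.0012193.
Multiplying each by its prior: 1/6 · 0.078037 = 0.013006, 1/6 · 0.10456 = 0.017426, 1/6 · 0.076208 = 0.012701, 1/6 · 0.024691 = 0.0041152, 1/6 · 0.0085353 = 0.0014225, 1/6 · 0.0012193 = 0.00020322; summing to 0.048875.
So P(r = 4 | data) = (0.012701) / (0.048875) = 0.25988.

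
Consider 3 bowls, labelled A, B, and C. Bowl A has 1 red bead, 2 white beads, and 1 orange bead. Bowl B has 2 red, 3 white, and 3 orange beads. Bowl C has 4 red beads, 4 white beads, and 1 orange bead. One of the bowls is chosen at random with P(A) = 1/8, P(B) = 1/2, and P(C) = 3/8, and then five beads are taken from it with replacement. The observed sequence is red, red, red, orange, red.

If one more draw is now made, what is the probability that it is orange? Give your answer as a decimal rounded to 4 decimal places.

0.1959

The likelihood of the observed sequence under each hypothesis: P(data | bowl A) = (1/4)(1/4)(1/4)(1/4)(1/4) = 0.00097656; P(data | bowl B) = (2/8)(2/8)(2/8)(3/8)(2/8) = 0.0014648; P(data | bowl C) = (4/9)(4/9)(4/9)(1/9)(4/9) = 0.0043354.
Multiplying each by its prior: 1/8 · 0.00097656 = 0.00012207, 1/2 · 0.0014648 = 0.00073242, 3/8 · 0.0043354 = 0.0016258; summing to 0.0024803.
The posterior is then P(bowl A | data) = 0.049217, P(bowl B | data) = 0.2953, P(bowl C | data) = 0.65548.
The predictive probability is P(orange next | data) = (1/4)(0.049217) + (3/8)(0.2953) + (1/9)(0.65548) = 0.19587.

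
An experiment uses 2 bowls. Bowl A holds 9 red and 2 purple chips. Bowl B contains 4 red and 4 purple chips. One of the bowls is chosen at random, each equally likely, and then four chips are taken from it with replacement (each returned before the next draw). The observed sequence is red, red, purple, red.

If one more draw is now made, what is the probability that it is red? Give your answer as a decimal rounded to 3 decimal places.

Under each hypothesis, the probability of the observed sequence is: P(data | bowl A) = (9/11)(9/11)(2/11)(9/11) = 0.099583; P(data | bowl B) = (4/8)(4/8)(4/8)(4/8) = 0.0625.
Weighting by the prior gives 1/2 · 0.099583 = 0.049792, 1/2 · 0.0625 = 0.03125; with total 0.081042.
Dividing through by the total gives posterior P(bowl A | data) = 0.6144, P(bowl B | data) = 0.3856.
Averaging over the posterior, P(red next | data) = (9/11)(0.6144) + (1/2)(0.3856) = 0.69549.

0.695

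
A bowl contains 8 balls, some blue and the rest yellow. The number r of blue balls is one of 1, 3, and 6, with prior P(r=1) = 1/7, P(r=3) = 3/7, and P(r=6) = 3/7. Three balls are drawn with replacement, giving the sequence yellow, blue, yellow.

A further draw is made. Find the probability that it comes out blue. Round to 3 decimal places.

0.418

For each hypothesis, P(data | H) works out to: P(data | r = 1) = (7/8)(1/8)(7/8) = 0.095703; P(data | r = 3) = (5/8)(3/8)(5/8) = 0.14648; P(data | r = 6) = (2/8)(6/8)(2/8) = 0.046875.
Multiplying each by its prior: 1/7 · 0.095703 = 0.013672, 3/7 · 0.14648 = 0.062779, 3/7 · 0.046875 = 0.020089; summing to 0.09654.
Dividing through by the total gives posterior P(r = 1 | data) = 0.14162, P(r = 3 | data) = 0.65029, P(r = 6 | data) = 0.20809.
Averaging over the posterior, P(blue next | data) = (1/8)(0.14162) + (3/8)(0.65029) + (3/4)(0.20809) = 0.41763.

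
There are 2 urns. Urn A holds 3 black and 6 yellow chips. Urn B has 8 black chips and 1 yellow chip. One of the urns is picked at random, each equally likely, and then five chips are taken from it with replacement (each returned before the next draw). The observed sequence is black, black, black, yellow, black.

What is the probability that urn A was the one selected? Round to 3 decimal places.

For each hypothesis, P(data | H) works out to: P(data | urn A) = (3/9)(3/9)(3/9)(6/9)(3/9) = 0.0082305; P(data | urn B) = (8/9)(8/9)(8/9)(1/9)(8/9) = 0.069366.
Multiplying each by its prior: 1/2 · 0.0082305 = 0.0041152, 1/2 · 0.069366 = 0.034683; summing to 0.038798.
So P(urn A | data) = (0.0041152) / (0.038798) = 0.10607.

0.106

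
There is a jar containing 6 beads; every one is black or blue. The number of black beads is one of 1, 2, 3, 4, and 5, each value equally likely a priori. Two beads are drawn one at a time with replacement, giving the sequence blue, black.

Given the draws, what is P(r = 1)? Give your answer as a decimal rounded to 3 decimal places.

0.143

For each hypothesis, P(data | H) works out to: P(data | r = 1) = (5/6)(1/6) = 5/36; P(data | r = 2) = (4/6)(2/6) = 2/9; P(data | r = 3) = (3/6)(3/6) = 1/4; P(data | r = 4) = (2/6)(4/6) = 2/9; P(data | r = 5) = (1/6)(5/6) = 5/36.
Weighting by the prior gives 1/5 · 5/36 = 1/36, 1/5 · 2/9 = 2/45, 1/5 · 1/4 = 1/20, 1/5 · 2/9 = 2/45, 1/5 · 5/36 = 1/36; summing to 7/36.
Hence P(r = 1 | data) = (1/36) / (7/36) = 1/7.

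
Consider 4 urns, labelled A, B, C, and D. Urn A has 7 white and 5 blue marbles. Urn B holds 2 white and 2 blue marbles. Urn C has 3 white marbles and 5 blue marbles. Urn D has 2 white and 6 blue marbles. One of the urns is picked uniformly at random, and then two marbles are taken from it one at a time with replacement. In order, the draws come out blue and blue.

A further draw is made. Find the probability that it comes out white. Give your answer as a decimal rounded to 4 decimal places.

The likelihood of the observed sequence under each hypothesis: P(data | urn A) = (5/12)(5/12) = 0.17361; P(data | urn B) = (2/4)(2/4) = 0.25; P(data | urn C) = (5/8)(5/8) = 0.39062; P(data | urn D) = (6/8)(6/8) = 0.5625.
Multiplying each by its prior: 1/4 · 0.17361 = 0.043403, 1/4 · 0.25 = 0.0625, 1/4 · 0.39062 = 0.097656, 1/4 · 0.5625 = 0.14062; with total 0.34418.
Dividing through by the total gives posterior P(urn A | data) = 0.1261, P(urn B | data) = 0.18159, P(urn C | data) = 0.28373, P(urn D | data) = 0.40858.
Averaging over the posterior, P(white next | data) = (7/12)(0.1261) + (1/2)(0.18159) + (3/8)(0.28373) + (1/4)(0.40858) = 0.3729.

0.3729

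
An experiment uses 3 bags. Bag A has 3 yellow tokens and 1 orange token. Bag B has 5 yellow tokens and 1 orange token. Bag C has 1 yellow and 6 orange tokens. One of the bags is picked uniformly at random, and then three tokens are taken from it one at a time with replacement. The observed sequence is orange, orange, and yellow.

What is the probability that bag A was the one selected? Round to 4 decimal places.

For each hypothesis, P(data | H) works out to: P(data | bag A) = (1/4)(1/4)(3/4) = 0.046875; P(data | bag B) = (1/6)(1/6)(5/6) = 0.023148; P(data | bag C) = (6/7)(6/7)(1/7) = 0.10496.
Weighting by the prior gives 1/3 · 0.046875 = 0.015625, 1/3 · 0.023148 = 0.007716, 1/3 · 0.10496 = 0.034985; these sum to 0.058326.
By Bayes' rule, P(bag A | data) = (0.015625) / (0.058326) = 0.26789.

0.2679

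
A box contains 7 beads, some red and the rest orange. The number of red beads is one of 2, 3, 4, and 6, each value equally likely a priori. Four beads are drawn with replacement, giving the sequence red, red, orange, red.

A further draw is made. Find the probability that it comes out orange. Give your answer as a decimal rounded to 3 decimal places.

0.366

For each hypothesis, P(data | H) works out to: P(data | r = 2) = (2/7)(2/7)(5/7)(2/7) = 0.01666; P(data | r = 3) = (3/7)(3/7)(4/7)(3/7) = 0.044981; P(data | r = 4) = (4/7)(4/7)(3/7)(4/7) = 0.079967; P(data | r = 6) = (6/7)(6/7)(1/7)(6/7) = 0.089963.
Weighting by the prior gives 1/4 · 0.01666 = 0.0041649, 1/4 · 0.044981 = 0.011245, 1/4 · 0.079967 = 0.019992, 1/4 · 0.089963 = 0.022491; with total 0.057893.
Normalising, the posterior is P(r = 2 | data) = 0.071942, P(r = 3 | data) = 0.19424, P(r = 4 | data) = 0.34532, P(r = 6 | data) = 0.38849.
Averaging over the posterior, P(orange next | data) = (5/7)(0.071942) + (4/7)(0.19424) + (3/7)(0.34532) + (1/7)(0.38849) = 0.36588.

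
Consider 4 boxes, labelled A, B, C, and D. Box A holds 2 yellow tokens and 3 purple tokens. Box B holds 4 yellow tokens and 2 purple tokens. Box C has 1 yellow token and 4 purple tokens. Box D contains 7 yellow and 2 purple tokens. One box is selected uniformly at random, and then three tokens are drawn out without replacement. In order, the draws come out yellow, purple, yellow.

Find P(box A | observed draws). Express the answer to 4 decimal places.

0.2143

Under each hypothesis, the probability of the observed sequence is: P(data | box A) = (2/5)(3/4)(1/3) = 1/10; P(data | box B) = (4/6)(2/5)(3/4) = 1/5; P(data | box C) = (1/5)(4/4)(0/3) = 0; P(data | box D) = (7/9)(2/8)(6/7) = 1/6.
Multiplying each by its prior: 1/4 · 1/10 = 1/40, 1/4 · 1/5 = 1/20, 1/4 · 0 = 0, 1/4 · 1/6 = 1/24; with total 7/60.
So P(box A | data) = (1/40) / (7/60) = 3/14.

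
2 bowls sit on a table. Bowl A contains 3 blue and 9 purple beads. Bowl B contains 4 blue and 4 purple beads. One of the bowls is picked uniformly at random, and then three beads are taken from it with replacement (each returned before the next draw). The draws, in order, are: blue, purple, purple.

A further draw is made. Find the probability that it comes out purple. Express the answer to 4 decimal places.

Under each hypothesis, the probability of the observed sequence is: P(data | bowl A) = (3/12)(9/12)(9/12) = 9/64; P(data | bowl B) = (4/8)(4/8)(4/8) = 1/8.
Multiplying each by its prior: 1/2 · 9/64 = 9/128, 1/2 · 1/8 = 1/16; these sum to 17/128.
Dividing through by the total gives posterior P(bowl A | data) = 9/17, P(bowl B | data) = 8/17.
Averaging over the posterior, P(purple next | data) = (3/4)(9/17) + (1/2)(8/17) = 43/68.

0.6324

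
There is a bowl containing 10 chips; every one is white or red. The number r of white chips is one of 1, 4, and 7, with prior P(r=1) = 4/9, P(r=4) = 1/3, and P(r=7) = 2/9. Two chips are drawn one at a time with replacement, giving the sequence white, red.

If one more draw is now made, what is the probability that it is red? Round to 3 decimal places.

Compute the likelihood of the observed sequence for each case: P(data | r = 1) = (1/10)(9/10) = 9/100; P(data | r = 4) = (4/10)(6/10) = 6/25; P(data | r = 7) = (7/10)(3/10) = 21/100.
The prior-weighted likelihoods are 4/9 · 9/100 = 1/25, 1/3 · 6/25 = 2/25, 2/9 · 21/100 = 7/150; with total 1/6.
The posterior is then P(r = 1 | data) = 6/25, P(r = 4 | data) = 12/25, P(r = 7 | data) = 7/25.
So P(red next | data) = Σ P(red next | H) P(H | data) = (9/10)(6/25) + (3/5)(12/25) + (3/10)(7/25) = 147/250.

0.588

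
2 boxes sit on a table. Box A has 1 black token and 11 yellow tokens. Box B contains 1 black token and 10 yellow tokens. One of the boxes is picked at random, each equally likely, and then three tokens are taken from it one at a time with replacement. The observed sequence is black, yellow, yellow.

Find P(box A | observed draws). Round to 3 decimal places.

The likelihood of the observed sequence under each hypothesis: P(data | box A) = (1/12)(11/12)(11/12) = 0.070023; P(data | box B) = (1/11)(10/11)(10/11) = 0.075131.
Multiplying each by its prior: 1/2 · 0.070023 = 0.035012, 1/2 · 0.075131 = 0.037566; summing to 0.072577.
Hence P(box A | data) = (0.035012) / (0.072577) = 0.4824.

0.482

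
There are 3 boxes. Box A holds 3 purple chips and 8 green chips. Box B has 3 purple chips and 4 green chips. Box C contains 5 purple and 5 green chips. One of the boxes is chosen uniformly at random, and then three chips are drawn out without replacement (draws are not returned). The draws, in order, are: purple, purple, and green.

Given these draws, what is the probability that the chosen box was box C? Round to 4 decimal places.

0.4604

Under each hypothesis, the probability of the observed sequence is: P(data | box A) = (3/11)(2/10)(8/9) = 0.048485; P(data | box B) = (3/7)(2/6)(4/5) = 0.11429; P(data | box C) = (5/10)(4/9)(5/8) = 0.13889.
Multiplying each by its prior: 1/3 · 0.048485 = 0.016162, 1/3 · 0.11429 = 0.038095, 1/3 · 0.13889 = 0.046296; with total 0.10055.
Hence P(box C | data) = (0.046296) / (0.10055) = 0.46042.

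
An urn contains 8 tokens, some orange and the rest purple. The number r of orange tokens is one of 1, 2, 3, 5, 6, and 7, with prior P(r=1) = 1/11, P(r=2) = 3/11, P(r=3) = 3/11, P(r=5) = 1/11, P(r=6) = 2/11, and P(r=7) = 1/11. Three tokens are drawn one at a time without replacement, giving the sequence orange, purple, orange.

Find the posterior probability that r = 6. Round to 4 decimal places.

For each hypothesis, P(data | H) works out to: P(data | r = 1) = (1/8)(7/7)(0/6) = 0; P(data | r = 2) = (2/8)(6/7)(1/6) = 1/28; P(data | r = 3) = (3/8)(5/7)(2/6) = 5/56; P(data | r = 5) = (5/8)(3/7)(4/6) = 5/28; P(data | r = 6) = (6/8)(2/7)(5/6) = 5/28; P(data | r = 7) = (7/8)(1/7)(6/6) = 1/8.
Multiplying each by its prior: 1/11 · 0 = 0, 3/11 · 1/28 = 3/308, 3/11 · 5/56 = 15/616, 1/11 · 5/28 = 5/308, 2/11 · 5/28 = 5/154, 1/11 · 1/8 = 1/88; with total 29/308.
By Bayes' rule, P(r = 6 | data) = (5/154) / (29/308) = 10/29.

0.3448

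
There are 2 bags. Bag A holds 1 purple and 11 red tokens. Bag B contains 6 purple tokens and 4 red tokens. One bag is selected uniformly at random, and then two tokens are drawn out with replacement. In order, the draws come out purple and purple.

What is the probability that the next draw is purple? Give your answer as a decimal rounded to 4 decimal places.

0.5902

For each hypothesis, P(data | H) works out to: P(data | bag A) = (1/12)(1/12) = 0.0069444; P(data | bag B) = (6/10)(6/10) = 0.36.
Weighting by the prior gives 1/2 · 0.0069444 = 0.0034722, 1/2 · 0.36 = 0.18; these sum to 0.18347.
Dividing through by the total gives posterior P(bag A | data) = 0.018925, P(bag B | data) = 0.98107.
So P(purple next | data) = Σ P(purple next | H) P(H | data) = (1/12)(0.018925) + (3/5)(0.98107) = 0.59022.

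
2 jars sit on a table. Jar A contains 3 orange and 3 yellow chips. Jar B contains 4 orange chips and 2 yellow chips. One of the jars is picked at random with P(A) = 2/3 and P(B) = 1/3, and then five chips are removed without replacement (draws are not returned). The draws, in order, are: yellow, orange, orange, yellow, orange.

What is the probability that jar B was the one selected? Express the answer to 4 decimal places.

0.4000

The likelihood of the observed sequence under each hypothesis: P(data | jar A) = (3/6)(3/5)(2/4)(2/3)(1/2) = 1/20; P(data | jar B) = (2/6)(4/5)(3/4)(1/3)(2/2) = 1/15.
Weighting by the prior gives 2/3 · 1/20 = 1/30, 1/3 · 1/15 = 1/45; summing to 1/18.
By Bayes' rule, P(jar B | data) = (1/45) / (1/18) = 2/5.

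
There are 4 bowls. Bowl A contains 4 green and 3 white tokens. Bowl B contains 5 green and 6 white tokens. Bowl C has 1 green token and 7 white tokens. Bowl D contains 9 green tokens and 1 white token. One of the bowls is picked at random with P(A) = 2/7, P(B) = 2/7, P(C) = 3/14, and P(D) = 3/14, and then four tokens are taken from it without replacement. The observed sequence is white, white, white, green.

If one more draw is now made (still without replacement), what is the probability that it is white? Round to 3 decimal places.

The likelihood of the observed sequence under each hypothesis: P(data | bowl A) = (3/7)(2/6)(1/5)(4/4) = 0.028571; P(data | bowl B) = (6/11)(5/10)(4/9)(5/8) = 0.075758; P(data | bowl C) = (7/8)(6/7)(5/6)(1/5) = 0.125; P(data | bowl D) = (1/10)(0/9) = 0.
Weighting by the prior gives 2/7 · 0.028571 = 0.0081633, 2/7 · 0.075758 = 0.021645, 3/14 · 0.125 = 0.026786, 3/14 · 0 = 0; summing to 0.056594.
Normalising, the posterior is P(bowl A | data) = 0.14424, P(bowl B | data) = 0.38246, P(bowl C | data) = 0.4733, P(bowl D | data) = 0.
So P(white next | data) = Σ P(white next | H) P(H | data) = (0)(0.14424) + (3/7)(0.38246) + (1)(0.4733) = 0.63721.

0.637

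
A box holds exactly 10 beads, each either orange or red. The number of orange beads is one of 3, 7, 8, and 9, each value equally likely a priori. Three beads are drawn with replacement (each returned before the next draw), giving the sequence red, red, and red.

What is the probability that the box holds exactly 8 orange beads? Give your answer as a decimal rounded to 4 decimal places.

Compute the likelihood of the observed sequence for each case: P(data | r = 3) = (7/10)(7/10)(7/10) = 0.343; P(data | r = 7) = (3/10)(3/10)(3/10) = 0.027; P(data | r = 8) = (2/10)(2/10)(2/10) = 0.008; P(data | r = 9) = (1/10)(1/10)(1/10) = 0.001.
Weighting by the prior gives 1/4 · 0.343 = 0.08575, 1/4 · 0.027 = 0.00675, 1/4 · 0.008 = 0.002, 1/4 · 0.001 = 0.00025; these sum to 0.09475.
By Bayes' rule, P(r = 8 | data) = (0.002) / (0.09475) = 0.021108.

0.0211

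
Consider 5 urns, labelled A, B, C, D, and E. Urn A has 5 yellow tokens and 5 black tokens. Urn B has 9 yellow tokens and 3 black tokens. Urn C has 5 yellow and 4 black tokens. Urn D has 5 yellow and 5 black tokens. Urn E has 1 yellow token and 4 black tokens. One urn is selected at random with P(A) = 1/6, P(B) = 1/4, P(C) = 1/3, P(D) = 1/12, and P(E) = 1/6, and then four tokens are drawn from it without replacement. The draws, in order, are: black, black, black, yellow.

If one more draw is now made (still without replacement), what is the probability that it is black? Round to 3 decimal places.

0.654

Compute the likelihood of the observed sequence for each case: P(data | urn A) = (5/10)(4/9)(3/8)(5/7) = 0.059524; P(data | urn B) = (3/12)(2/11)(1/10)(9/9) = 0.0045455; P(data | urn C) = (4/9)(3/8)(2/7)(5/6) = 0.039683; P(data | urn D) = (5/10)(4/9)(3/8)(5/7) = 0.059524; P(data | urn E) = (4/5)(3/4)(2/3)(1/2) = 0.2.
The prior-weighted likelihoods are 1/6 · 0.059524 = 0.0099206, 1/4 · 0.0045455 = 0.0011364, 1/3 · 0.039683 = 0.013228, 1/12 · 0.059524 = 0.0049603, 1/6 · 0.2 = 0.033333; these sum to 0.062578.
Dividing through by the total gives posterior P(urn A | data) = 0.15853, P(urn B | data) = 0.018159, P(urn C | data) = 0.21138, P(urn D | data) = 0.079266, P(urn E | data) = 0.53267.
Averaging over the posterior, P(black next | data) = (1/3)(0.15853) + (0)(0.018159) + (1/5)(0.21138) + (1/3)(0.079266) + (1)(0.53267) = 0.65421.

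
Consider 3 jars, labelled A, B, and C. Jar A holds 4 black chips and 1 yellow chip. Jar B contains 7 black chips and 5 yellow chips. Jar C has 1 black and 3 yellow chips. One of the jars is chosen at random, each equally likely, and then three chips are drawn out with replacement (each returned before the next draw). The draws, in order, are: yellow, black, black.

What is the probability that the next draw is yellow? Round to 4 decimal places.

0.3784

For each hypothesis, P(data | H) works out to: P(data | jar A) = (1/5)(4/5)(4/5) = 0.128; P(data | jar B) = (5/12)(7/12)(7/12) = 0.14178; P(data | jar C) = (3/4)(1/4)(1/4) = 0.046875.
The prior-weighted likelihoods are 1/3 · 0.128 = 0.042667, 1/3 · 0.14178 = 0.047261, 1/3 · 0.046875 = 0.015625; with total 0.10555.
Dividing through by the total gives posterior P(jar A | data) = 0.40422, P(jar B | data) = 0.44775, P(jar C | data) = 0.14803.
So P(yellow next | data) = Σ P(yellow next | H) P(H | data) = (1/5)(0.40422) + (5/12)(0.44775) + (3/4)(0.14803) = 0.37843.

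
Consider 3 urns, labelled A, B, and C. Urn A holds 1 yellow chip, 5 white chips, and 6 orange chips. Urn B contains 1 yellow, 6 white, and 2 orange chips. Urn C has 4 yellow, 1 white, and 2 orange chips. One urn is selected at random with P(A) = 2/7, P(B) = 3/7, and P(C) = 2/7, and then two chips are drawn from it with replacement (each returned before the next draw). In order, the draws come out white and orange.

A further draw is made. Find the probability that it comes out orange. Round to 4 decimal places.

Under each hypothesis, the probability of the observed sequence is: P(data | urn A) = (5/12)(6/12) = 0.20833; P(data | urn B) = (6/9)(2/9) = 0.14815; P(data | urn C) = (1/7)(2/7) = 0.040816.
Multiplying each by its prior: 2/7 · 0.20833 = 0.059524, 3/7 · 0.14815 = 0.063492, 2/7 · 0.040816 = 0.011662; with total 0.13468.
Normalising, the posterior is P(urn A | data) = 0.44197, P(urn B | data) = 0.47144, P(urn C | data) = 0.08659.
The predictive probability is P(orange next | data) = (1/2)(0.44197) + (2/9)(0.47144) + (2/7)(0.08659) = 0.35049.

0.3505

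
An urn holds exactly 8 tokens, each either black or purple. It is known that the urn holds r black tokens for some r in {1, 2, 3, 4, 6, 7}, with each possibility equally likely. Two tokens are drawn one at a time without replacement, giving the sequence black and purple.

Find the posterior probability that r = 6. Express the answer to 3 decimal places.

For each hypothesis, P(data | H) works out to: P(data | r = 1) = (1/8)(7/7) = 1/8; P(data | r = 2) = (2/8)(6/7) = 3/14; P(data | r = 3) = (3/8)(5/7) = 15/56; P(data | r = 4) = (4/8)(4/7) = 2/7; P(data | r = 6) = (6/8)(2/7) = 3/14; P(data | r = 7) = (7/8)(1/7) = 1/8.
Weighting by the prior gives 1/6 · 1/8 = 1/48, 1/6 · 3/14 = 1/28, 1/6 · 15/56 = 5/112, 1/6 · 2/7 = 1/21, 1/6 · 3/14 = 1/28, 1/6 · 1/8 = 1/48; these sum to 23/112.
So P(r = 6 | data) = (1/28) / (23/112) = 4/23.

0.174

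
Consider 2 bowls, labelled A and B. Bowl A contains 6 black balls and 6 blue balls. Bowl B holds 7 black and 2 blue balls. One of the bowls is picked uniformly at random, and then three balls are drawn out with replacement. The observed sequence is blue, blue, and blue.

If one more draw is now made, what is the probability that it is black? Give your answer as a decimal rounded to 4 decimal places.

0.5224

Under each hypothesis, the probability of the observed sequence is: P(data | bowl A) = (6/12)(6/12)(6/12) = 0.125; P(data | bowl B) = (2/9)(2/9)(2/9) = 0.010974.
Weighting by the prior gives 1/2 · 0.125 = 0.0625, 1/2 · 0.010974 = 0.005487; summing to 0.067987.
Dividing through by the total gives posterior P(bowl A | data) = 0.91929, P(bowl B | data) = 0.080706.
So P(black next | data) = Σ P(black next | H) P(H | data) = (1/2)(0.91929) + (7/9)(0.080706) = 0.52242.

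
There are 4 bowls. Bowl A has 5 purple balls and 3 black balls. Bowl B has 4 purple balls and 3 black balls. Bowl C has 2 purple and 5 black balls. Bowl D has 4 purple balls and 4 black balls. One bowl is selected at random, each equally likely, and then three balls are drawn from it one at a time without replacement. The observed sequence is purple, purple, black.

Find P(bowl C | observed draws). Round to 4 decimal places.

Under each hypothesis, the probability of the observed sequence is: P(data | bowl A) = (5/8)(4/7)(3/6) = 0.17857; P(data | bowl B) = (4/7)(3/6)(3/5) = 0.17143; P(data | bowl C) = (2/7)(1/6)(5/5) = 0.047619; P(data | bowl D) = (4/8)(3/7)(4/6) = 0.14286.
Multiplying each by its prior: 1/4 · 0.17857 = 0.044643, 1/4 · 0.17143 = 0.042857, 1/4 · 0.047619 = 0.011905, 1/4 · 0.14286 = 0.035714; with total 0.13512.
Therefore the posterior P(bowl C | data) = (0.011905) / (0.13512) = 0.088106.

0.0881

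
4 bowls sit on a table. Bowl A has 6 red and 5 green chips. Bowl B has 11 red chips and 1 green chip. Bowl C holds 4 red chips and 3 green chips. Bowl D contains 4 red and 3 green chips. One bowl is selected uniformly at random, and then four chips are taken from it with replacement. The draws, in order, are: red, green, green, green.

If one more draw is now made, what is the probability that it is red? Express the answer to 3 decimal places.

The likelihood of the observed sequence under each hypothesis: P(data | bowl A) = (6/11)(5/11)(5/11)(5/11) = 0.051226; P(data | bowl B) = (11/12)(1/12)(1/12)(1/12) = 0.00053048; P(data | bowl C) = (4/7)(3/7)(3/7)(3/7) = 0.044981; P(data | bowl D) = (4/7)(3/7)(3/7)(3/7) = 0.044981.
Weighting by the prior gives 1/4 · 0.051226 = 0.012807, 1/4 · 0.00053048 = 0.00013262, 1/4 · 0.044981 = 0.011245, 1/4 · 0.044981 = 0.011245; these sum to 0.03543.
Dividing through by the total gives posterior P(bowl A | data) = 0.36146, P(bowl B | data) = 0.0037432, P(bowl C | data) = 0.3174, P(bowl D | data) = 0.3174.
So P(red next | data) = Σ P(red next | H) P(H | data) = (6/11)(0.36146) + (11/12)(0.0037432) + (4/7)(0.3174) + (4/7)(0.3174) = 0.56333.

0.563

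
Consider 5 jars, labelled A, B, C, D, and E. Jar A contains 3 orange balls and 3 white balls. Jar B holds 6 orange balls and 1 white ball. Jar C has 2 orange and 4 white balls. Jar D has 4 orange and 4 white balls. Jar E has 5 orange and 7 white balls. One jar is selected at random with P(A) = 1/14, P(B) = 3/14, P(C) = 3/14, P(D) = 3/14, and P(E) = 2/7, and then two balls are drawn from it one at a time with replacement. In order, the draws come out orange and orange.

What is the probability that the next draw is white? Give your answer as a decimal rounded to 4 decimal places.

For each hypothesis, P(data | H) works out to: P(data | jar A) = (3/6)(3/6) = 0.25; P(data | jar B) = (6/7)(6/7) = 0.73469; P(data | jar C) = (2/6)(2/6) = 0.11111; P(data | jar D) = (4/8)(4/8) = 0.25; P(data | jar E) = (5/12)(5/12) = 0.17361.
Multiplying each by its prior: 1/14 · 0.25 = 0.017857, 3/14 · 0.73469 = 0.15743, 3/14 · 0.11111 = 0.02381, 3/14 · 0.25 = 0.053571, 2/7 · 0.17361 = 0.049603; with total 0.30228.
Dividing through by the total gives posterior P(jar A | data) = 0.059076, P(jar B | data) = 0.52083, P(jar C | data) = 0.078768, P(jar D | data) = 0.17723, P(jar E | data) = 0.1641.
The predictive probability is P(white next | data) = (1/2)(0.059076) + (1/7)(0.52083) + (2/3)(0.078768) + (1/2)(0.17723) + (7/12)(0.1641) = 0.34079.

0.3408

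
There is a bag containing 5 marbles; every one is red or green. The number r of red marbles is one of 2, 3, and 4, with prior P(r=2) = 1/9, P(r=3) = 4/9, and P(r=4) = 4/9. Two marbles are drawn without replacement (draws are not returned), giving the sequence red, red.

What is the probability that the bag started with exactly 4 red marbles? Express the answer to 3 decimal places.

0.649

Under each hypothesis, the probability of the observed sequence is: P(data | r = 2) = (2/5)(1/4) = 1/10; P(data | r = 3) = (3/5)(2/4) = 3/10; P(data | r = 4) = (4/5)(3/4) = 3/5.
Weighting by the prior gives 1/9 · 1/10 = 1/90, 4/9 · 3/10 = 2/15, 4/9 · 3/5 = 4/15; summing to 37/90.
Therefore the posterior P(r = 4 | data) = (4/15) / (37/90) = 24/37.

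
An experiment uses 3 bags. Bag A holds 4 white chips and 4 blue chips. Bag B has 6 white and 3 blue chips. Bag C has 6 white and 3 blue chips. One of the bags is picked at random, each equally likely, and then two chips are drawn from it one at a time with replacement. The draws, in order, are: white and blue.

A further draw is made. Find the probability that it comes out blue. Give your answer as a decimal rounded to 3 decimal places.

0.393

Compute the likelihood of the observed sequence for each case: P(data | bag A) = (4/8)(4/8) = 1/4; P(data | bag B) = (6/9)(3/9) = 2/9; P(data | bag C) = (6/9)(3/9) = 2/9.
Weighting by the prior gives 1/3 · 1/4 = 1/12, 1/3 · 2/9 = 2/27, 1/3 · 2/9 = 2/27; summing to 25/108.
The posterior is then P(bag A | data) = 9/25, P(bag B | data) = 8/25, P(bag C | data) = 8/25.
So P(blue next | data) = Σ P(blue next | H) P(H | data) = (1/2)(9/25) + (1/3)(8/25) + (1/3)(8/25) = 59/150.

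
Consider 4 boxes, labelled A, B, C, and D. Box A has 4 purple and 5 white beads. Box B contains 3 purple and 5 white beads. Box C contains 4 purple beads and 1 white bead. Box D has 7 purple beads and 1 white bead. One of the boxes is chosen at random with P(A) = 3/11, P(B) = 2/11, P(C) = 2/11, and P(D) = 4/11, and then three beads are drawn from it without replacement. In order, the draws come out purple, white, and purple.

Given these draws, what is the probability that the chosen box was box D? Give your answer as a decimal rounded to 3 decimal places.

The likelihood of the observed sequence under each hypothesis: P(data | box A) = (4/9)(5/8)(3/7) = 0.11905; P(data | box B) = (3/8)(5/7)(2/6) = 0.089286; P(data | box C) = (4/5)(1/4)(3/3) = 0.2; P(data | box D) = (7/8)(1/7)(6/6) = 0.125.
The prior-weighted likelihoods are 3/11 · 0.11905 = 0.032468, 2/11 · 0.089286 = 0.016234, 2/11 · 0.2 = 0.036364, 4/11 · 0.125 = 0.045455; these sum to 0.13052.
By Bayes' rule, P(box D | data) = (0.045455) / (0.13052) = 0.34826.

0.348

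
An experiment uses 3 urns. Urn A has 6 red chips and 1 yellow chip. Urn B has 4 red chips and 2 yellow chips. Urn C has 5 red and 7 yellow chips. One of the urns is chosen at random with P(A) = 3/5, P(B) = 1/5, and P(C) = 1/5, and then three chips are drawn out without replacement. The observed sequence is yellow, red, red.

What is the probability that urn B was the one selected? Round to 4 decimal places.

0.2722

Under each hypothesis, the probability of the observed sequence is: P(data | urn A) = (1/7)(6/6)(5/5) = 0.14286; P(data | urn B) = (2/6)(4/5)(3/4) = 0.2; P(data | urn C) = (7/12)(5/11)(4/10) = 0.10606.
The prior-weighted likelihoods are 3/5 · 0.14286 = 0.085714, 1/5 · 0.2 = 0.04, 1/5 · 0.10606 = 0.021212; summing to 0.14693.
Hence P(urn B | data) = (0.04) / (0.14693) = 0.27225.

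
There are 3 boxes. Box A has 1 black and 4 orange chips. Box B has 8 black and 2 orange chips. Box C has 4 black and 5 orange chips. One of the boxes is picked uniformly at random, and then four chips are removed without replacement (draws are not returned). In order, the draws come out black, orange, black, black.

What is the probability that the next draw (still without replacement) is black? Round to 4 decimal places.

Under each hypothesis, the probability of the observed sequence is: P(data | box A) = (1/5)(4/4)(0/3) = 0; P(data | box B) = (8/10)(2/9)(7/8)(6/7) = 0.13333; P(data | box C) = (4/9)(5/8)(3/7)(2/6) = 0.039683.
Multiplying each by its prior: 1/3 · 0 = 0, 1/3 · 0.13333 = 0.044444, 1/3 · 0.039683 = 0.013228; these sum to 0.057672.
Dividing through by the total gives posterior P(box A | data) = 0, P(box B | data) = 0.77064, P(box C | data) = 0.22936.
So P(black next | data) = Σ P(black next | H) P(H | data) = (5/6)(0.77064) + (1/5)(0.22936) = 0.68807.

0.6881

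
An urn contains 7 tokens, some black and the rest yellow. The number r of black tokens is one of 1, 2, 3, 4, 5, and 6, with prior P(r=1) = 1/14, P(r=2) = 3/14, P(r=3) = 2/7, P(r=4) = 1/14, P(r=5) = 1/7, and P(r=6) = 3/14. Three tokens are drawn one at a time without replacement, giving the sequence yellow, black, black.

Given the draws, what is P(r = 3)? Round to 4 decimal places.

Under each hypothesis, the probability of the observed sequence is: P(data | r = 1) = (6/7)(1/6)(0/5) = 0; P(data | r = 2) = (5/7)(2/6)(1/5) = 1/21; P(data | r = 3) = (4/7)(3/6)(2/5) = 4/35; P(data | r = 4) = (3/7)(4/6)(3/5) = 6/35; P(data | r = 5) = (2/7)(5/6)(4/5) = 4/21; P(data | r = 6) = (1/7)(6/6)(5/5) = 1/7.
Weighting by the prior gives 1/14 · 0 = 0, 3/14 · 1/21 = 1/98, 2/7 · 4/35 = 8/245, 1/14 · 6/35 = 3/245, 1/7 · 4/21 = 4/147, 3/14 · 1/7 = 3/98; these sum to 83/735.
By Bayes' rule, P(r = 3 | data) = (8/245) / (83/735) = 24/83.

0.2892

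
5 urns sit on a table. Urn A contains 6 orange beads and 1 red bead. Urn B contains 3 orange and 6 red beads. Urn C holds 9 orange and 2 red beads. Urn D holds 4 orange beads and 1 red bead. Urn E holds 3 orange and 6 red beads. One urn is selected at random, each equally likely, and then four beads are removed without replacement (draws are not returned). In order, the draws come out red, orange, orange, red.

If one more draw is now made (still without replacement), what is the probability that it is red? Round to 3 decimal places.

0.694

Under each hypothesis, the probability of the observed sequence is: P(data | urn A) = (1/7)(6/6)(5/5)(0/4) = 0; P(data | urn B) = (6/9)(3/8)(2/7)(5/6) = 0.059524; P(data | urn C) = (2/11)(9/10)(8/9)(1/8) = 0.018182; P(data | urn D) = (1/5)(4/4)(3/3)(0/2) = 0; P(data | urn E) = (6/9)(3/8)(2/7)(5/6) = 0.059524.
Weighting by the prior gives 1/5 · 0 = 0, 1/5 · 0.059524 = 0.011905, 1/5 · 0.018182 = 0.0036364, 1/5 · 0 = 0, 1/5 · 0.059524 = 0.011905; summing to 0.027446.
The posterior is then P(urn A | data) = 0, P(urn B | data) = 0.43375, P(urn C | data) = 0.13249, P(urn D | data) = 0, P(urn E | data) = 0.43375.
So P(red next | data) = Σ P(red next | H) P(H | data) = (4/5)(0.43375) + (0)(0.13249) + (4/5)(0.43375) = 0.69401.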